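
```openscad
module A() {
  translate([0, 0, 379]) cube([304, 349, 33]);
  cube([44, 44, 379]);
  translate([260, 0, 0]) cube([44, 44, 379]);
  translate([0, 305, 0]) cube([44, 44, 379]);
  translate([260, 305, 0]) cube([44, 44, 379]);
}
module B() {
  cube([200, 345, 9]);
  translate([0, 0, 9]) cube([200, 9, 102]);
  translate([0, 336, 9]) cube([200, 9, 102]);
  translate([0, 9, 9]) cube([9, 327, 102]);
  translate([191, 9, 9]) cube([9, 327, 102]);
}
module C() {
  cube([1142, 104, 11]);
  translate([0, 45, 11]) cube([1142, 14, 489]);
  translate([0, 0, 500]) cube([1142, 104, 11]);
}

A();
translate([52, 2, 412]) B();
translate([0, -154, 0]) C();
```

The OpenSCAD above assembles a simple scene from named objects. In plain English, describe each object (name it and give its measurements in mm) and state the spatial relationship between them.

A is a four-legged stool. The seat is 304×349 mm, 33 mm thick, top at z = 412 mm. It stands on four square legs, each 44×44 mm in cross-section, from z = 0 to the seat underside, each flush with a corner of the seat.

B is an open-topped rectangular box: outside dimensions 200×345×111 mm, with a uniform wall and base thickness of 9 mm. The base is a full 200×345 slab on the floor; four walls sit on top of the base. The front and back walls (the −y and +y sides) span the full width; the two side walls fit between them.

C is an I-beam lying along x, 1142 mm long. Overall section height 511 mm. Two flanges 104 mm wide (y) and 11 mm thick, one on the floor and one at the top; a web 14 mm thick runs between them, centred on the flange width.

The open box is on top of the stool, centred. The I-beam is on the floor beside the stool on its −y side.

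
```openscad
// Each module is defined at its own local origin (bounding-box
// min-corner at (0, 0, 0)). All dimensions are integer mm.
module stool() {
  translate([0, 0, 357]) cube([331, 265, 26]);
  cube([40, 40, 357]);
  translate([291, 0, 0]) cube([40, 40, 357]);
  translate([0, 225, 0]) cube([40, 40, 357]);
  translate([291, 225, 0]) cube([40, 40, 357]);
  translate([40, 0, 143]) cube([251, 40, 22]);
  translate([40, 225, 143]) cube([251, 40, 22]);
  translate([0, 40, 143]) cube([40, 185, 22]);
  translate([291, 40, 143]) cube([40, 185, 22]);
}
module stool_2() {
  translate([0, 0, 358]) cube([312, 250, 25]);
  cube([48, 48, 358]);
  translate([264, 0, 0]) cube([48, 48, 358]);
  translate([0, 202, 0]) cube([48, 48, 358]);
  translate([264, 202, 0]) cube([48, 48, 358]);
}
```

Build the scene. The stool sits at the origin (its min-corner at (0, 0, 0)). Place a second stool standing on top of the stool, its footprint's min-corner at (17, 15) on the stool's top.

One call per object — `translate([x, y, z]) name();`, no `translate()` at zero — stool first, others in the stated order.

stool();
translate([17, 15, 383]) stool_2();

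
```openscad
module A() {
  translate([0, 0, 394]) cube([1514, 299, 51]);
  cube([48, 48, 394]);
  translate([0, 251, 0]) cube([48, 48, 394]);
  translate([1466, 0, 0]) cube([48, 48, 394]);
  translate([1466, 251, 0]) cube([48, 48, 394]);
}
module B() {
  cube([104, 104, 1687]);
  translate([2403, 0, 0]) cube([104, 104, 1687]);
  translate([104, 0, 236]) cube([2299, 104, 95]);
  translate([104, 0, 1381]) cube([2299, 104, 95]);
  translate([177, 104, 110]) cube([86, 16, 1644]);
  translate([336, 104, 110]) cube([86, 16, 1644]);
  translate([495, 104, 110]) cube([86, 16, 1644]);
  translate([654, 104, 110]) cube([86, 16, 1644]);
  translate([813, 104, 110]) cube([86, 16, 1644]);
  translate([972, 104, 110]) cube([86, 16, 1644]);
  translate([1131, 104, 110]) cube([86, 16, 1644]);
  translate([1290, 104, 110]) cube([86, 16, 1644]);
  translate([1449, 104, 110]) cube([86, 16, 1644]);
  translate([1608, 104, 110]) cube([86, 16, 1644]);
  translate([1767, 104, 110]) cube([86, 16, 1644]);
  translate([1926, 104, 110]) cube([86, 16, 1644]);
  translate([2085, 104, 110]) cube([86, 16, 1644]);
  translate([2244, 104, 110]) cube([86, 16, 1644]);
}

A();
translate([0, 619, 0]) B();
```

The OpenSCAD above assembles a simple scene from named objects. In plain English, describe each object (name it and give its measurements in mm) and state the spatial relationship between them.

A is a long wooden bench with a 1514 mm (x) × 299 mm (y) seat, 51 mm thick, its top surface 445 mm above the floor. Four 48 mm square legs at the seat corners, flush with the edges, run from z = 0 to the seat underside.

B is a fence section. Two 104×104 mm posts, 1687 mm tall, stand on the floor with a clear span of 2299 mm between their inner faces. Two horizontal rails of 104×95 mm section span the gap between the posts with their undersides at z = 236 mm and z = 1381 mm, flush with the posts' −y face. 14 pickets, each 86 mm wide, 16 mm thick and 1644 mm tall, are fixed to the +y face of the rails with their bottoms at z = 110 mm, evenly spaced across the span with equal gaps (rounded down to the nearest mm) at the −x end and between each pair — any rounding remainder accumulates at the +x end.

The fence section is on the floor beside the bench on its +y side.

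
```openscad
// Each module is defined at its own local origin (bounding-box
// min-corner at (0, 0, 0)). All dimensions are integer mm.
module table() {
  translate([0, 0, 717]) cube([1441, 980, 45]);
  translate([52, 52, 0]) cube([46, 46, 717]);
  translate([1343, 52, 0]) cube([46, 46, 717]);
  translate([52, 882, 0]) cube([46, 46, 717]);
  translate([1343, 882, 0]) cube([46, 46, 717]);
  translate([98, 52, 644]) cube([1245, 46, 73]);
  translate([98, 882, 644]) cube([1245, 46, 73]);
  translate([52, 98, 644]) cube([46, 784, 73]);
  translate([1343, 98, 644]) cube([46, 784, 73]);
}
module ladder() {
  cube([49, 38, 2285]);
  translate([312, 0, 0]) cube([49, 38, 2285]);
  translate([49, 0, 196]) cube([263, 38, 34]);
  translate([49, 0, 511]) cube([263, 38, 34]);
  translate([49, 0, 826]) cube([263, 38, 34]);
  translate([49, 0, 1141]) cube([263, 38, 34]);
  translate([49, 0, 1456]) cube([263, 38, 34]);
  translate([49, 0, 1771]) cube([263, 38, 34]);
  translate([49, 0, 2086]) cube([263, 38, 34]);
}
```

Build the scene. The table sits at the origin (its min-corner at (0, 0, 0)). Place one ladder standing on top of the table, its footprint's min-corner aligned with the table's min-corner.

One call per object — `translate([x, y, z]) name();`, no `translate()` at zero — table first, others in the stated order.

table();
translate([0, 0, 762]) ladder();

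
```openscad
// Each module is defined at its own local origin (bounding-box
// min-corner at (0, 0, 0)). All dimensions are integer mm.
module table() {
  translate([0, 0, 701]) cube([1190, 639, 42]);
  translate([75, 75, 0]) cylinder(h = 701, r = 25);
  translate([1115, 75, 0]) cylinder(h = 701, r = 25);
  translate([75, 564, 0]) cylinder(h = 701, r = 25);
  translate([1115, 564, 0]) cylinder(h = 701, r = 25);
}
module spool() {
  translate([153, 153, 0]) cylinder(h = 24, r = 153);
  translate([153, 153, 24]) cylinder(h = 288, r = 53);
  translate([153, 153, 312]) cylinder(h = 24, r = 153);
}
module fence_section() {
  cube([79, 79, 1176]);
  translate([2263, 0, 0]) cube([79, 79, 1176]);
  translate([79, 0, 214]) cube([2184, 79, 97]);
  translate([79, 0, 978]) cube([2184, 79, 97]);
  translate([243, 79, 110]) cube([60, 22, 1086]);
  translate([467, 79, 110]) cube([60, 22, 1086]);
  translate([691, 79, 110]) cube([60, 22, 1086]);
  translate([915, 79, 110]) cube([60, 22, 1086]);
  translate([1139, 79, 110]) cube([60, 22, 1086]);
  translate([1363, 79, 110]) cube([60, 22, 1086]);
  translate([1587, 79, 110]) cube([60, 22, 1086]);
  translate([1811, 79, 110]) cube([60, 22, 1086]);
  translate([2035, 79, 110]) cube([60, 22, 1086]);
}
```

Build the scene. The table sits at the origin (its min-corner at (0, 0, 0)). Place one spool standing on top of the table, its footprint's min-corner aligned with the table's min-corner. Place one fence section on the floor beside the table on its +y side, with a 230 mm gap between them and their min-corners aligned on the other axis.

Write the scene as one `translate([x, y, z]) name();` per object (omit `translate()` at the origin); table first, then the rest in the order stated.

table();
translate([0, 0, 743]) spool();
translate([0, 869, 0]) fence_section();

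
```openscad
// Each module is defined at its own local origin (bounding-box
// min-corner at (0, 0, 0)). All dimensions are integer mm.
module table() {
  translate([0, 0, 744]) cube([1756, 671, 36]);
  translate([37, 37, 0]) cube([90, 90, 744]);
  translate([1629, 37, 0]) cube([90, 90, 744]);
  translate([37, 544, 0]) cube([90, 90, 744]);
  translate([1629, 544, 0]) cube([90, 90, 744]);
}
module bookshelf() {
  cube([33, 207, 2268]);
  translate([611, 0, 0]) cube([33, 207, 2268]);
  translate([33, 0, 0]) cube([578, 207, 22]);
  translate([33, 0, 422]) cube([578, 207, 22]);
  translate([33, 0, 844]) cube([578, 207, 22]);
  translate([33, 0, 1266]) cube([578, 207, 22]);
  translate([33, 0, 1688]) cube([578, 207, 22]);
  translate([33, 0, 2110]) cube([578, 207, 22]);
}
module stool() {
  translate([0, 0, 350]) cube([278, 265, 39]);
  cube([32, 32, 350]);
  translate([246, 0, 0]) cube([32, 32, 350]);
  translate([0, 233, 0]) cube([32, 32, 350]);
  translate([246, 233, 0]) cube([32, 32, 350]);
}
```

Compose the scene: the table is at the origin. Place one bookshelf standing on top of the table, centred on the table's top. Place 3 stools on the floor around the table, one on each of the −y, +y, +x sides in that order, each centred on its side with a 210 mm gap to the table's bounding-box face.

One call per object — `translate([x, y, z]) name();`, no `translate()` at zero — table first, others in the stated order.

table();
translate([556, 232, 780]) bookshelf();
translate([739, -475, 0]) stool();
translate([739, 881, 0]) stool();
translate([1966, 203, 0]) stool();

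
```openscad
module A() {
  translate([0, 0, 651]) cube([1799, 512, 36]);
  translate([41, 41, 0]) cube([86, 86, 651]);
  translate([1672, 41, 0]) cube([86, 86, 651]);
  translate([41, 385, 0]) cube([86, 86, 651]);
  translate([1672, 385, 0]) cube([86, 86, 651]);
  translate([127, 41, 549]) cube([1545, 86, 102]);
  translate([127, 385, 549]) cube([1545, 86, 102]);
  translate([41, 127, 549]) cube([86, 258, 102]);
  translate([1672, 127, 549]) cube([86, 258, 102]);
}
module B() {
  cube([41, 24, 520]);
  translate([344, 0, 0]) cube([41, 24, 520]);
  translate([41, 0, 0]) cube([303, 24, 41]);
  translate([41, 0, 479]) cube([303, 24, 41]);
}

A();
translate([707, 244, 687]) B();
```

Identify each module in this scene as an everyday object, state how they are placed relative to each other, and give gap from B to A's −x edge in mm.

The picture frame's min-x is at 707; the table's min-x is 0; gap = 707 mm.

A is a table. B is a picture frame. The picture frame is on top of the table, centred. The gap from the picture frame to the table's −x edge is 707 mm.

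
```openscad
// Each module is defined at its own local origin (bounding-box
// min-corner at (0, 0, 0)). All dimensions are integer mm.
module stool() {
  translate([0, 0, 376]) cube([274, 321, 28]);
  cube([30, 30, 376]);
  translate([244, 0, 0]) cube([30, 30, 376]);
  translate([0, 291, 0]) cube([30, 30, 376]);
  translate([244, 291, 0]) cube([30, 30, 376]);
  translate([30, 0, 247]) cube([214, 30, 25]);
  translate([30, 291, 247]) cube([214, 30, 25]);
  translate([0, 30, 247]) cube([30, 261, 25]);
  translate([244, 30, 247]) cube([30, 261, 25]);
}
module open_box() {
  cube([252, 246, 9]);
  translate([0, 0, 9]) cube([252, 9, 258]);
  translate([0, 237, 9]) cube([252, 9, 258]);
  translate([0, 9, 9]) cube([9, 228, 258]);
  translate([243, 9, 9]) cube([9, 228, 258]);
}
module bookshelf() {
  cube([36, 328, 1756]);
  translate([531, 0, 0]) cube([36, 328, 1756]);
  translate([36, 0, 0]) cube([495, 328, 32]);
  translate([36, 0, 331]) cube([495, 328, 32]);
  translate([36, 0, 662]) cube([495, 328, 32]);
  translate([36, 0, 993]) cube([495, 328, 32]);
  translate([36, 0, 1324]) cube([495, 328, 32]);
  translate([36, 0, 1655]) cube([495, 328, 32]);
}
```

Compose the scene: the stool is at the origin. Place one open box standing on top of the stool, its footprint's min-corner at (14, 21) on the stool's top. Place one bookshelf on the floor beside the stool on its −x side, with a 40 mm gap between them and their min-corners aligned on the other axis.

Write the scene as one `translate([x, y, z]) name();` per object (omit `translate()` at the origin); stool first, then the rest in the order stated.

stool();
translate([14, 21, 404]) open_box();
translate([-607, 0, 0]) bookshelf();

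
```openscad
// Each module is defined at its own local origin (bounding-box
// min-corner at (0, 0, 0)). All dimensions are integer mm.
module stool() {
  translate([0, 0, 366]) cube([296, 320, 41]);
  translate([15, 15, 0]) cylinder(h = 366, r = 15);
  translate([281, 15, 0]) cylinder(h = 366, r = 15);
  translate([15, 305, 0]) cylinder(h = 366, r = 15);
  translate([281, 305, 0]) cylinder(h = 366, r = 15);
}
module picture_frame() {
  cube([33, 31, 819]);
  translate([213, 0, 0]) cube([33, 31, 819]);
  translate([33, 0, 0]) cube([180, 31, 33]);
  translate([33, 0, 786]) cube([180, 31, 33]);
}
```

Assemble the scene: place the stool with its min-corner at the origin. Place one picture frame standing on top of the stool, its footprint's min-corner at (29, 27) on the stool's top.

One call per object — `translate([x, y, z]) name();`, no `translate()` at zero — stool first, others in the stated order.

stool();
translate([29, 27, 407]) picture_frame();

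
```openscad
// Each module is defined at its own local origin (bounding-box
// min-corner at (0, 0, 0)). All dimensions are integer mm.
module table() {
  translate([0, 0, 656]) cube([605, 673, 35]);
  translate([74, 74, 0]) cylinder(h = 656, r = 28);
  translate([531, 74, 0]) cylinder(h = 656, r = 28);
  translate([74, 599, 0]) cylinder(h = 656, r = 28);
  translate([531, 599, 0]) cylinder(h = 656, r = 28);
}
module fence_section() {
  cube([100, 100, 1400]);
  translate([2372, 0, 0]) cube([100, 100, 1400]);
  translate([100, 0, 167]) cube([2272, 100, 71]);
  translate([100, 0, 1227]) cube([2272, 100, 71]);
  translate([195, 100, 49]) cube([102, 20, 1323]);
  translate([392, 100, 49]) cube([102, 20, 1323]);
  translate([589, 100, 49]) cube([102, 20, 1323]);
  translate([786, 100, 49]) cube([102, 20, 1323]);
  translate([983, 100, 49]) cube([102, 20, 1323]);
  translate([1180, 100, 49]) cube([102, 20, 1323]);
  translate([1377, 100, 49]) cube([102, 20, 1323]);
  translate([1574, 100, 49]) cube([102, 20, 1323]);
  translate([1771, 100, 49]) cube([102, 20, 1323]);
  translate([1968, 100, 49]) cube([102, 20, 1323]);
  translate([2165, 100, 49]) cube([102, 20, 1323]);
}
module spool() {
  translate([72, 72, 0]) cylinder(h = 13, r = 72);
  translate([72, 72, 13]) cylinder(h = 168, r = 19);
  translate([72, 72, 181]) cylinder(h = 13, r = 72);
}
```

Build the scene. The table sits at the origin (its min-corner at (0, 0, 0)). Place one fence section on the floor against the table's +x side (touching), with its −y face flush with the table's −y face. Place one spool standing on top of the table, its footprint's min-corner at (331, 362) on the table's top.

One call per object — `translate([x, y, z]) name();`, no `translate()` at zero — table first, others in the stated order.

table();
translate([605, 0, 0]) fence_section();
translate([331, 362, 691]) spool();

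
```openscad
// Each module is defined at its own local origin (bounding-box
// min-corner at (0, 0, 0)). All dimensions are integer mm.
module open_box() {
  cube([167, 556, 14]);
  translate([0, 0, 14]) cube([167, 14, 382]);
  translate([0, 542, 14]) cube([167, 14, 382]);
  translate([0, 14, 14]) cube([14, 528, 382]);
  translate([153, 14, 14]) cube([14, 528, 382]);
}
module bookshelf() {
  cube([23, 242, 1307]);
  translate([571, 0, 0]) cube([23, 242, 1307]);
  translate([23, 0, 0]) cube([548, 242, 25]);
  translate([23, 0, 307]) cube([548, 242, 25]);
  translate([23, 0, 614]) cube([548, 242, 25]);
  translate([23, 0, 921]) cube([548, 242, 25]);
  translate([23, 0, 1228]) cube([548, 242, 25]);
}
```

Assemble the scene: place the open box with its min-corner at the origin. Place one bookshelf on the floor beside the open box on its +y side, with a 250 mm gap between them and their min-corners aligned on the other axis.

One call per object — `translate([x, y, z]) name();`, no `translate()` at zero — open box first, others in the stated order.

open_box();
translate([0, 806, 0]) bookshelf();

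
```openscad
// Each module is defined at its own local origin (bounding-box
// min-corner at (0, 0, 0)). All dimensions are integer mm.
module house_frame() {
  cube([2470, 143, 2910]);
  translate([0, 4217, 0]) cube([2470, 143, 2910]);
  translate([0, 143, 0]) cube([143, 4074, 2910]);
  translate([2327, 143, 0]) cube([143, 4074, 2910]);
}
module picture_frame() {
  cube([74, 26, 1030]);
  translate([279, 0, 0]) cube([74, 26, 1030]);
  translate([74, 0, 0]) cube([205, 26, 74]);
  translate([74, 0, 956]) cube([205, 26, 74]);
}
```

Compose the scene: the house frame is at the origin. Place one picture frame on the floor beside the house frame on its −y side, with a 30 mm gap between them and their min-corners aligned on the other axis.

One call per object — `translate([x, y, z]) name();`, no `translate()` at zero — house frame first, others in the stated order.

house_frame();
translate([0, -56, 0]) picture_frame();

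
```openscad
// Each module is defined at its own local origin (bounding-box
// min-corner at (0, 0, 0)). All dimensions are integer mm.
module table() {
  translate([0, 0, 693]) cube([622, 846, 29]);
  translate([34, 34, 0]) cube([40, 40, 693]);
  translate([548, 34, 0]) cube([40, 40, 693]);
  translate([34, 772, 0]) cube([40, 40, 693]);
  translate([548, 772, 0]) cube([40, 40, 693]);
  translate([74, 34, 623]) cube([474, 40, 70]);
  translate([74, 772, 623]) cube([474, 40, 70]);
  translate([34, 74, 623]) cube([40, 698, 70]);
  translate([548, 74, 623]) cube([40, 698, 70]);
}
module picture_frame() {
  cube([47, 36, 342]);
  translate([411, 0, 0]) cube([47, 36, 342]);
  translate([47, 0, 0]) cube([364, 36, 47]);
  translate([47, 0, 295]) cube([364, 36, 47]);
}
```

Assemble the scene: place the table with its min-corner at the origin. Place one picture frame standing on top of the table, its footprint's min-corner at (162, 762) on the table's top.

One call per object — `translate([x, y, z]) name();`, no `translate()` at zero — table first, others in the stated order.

table();
translate([162, 762, 722]) picture_frame();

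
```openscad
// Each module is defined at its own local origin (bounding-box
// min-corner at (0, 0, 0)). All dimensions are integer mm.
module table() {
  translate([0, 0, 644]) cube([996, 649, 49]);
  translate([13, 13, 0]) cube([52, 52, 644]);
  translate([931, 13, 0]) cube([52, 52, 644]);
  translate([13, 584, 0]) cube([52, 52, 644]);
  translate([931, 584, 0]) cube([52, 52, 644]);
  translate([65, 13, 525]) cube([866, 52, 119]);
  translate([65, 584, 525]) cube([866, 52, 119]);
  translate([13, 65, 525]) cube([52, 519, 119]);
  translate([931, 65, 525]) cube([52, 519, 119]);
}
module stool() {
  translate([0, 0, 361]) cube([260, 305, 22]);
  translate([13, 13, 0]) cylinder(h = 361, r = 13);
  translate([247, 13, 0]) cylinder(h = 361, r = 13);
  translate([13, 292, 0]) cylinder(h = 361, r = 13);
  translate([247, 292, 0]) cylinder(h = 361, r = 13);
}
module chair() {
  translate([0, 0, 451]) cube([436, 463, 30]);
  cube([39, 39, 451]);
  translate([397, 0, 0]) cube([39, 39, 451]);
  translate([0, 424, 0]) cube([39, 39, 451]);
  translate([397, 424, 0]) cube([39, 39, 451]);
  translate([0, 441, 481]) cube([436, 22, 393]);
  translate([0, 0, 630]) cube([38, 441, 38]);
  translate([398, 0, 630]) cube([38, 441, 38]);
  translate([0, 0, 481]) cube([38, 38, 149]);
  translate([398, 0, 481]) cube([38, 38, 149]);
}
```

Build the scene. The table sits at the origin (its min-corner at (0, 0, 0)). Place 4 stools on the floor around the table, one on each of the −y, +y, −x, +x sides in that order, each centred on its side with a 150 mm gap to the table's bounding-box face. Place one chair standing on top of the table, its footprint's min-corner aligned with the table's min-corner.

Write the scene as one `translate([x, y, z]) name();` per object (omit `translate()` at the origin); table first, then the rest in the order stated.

table();
translate([368, -455, 0]) stool();
translate([368, 799, 0]) stool();
translate([-410, 172, 0]) stool();
translate([1146, 172, 0]) stool();
translate([0, 0, 693]) chair();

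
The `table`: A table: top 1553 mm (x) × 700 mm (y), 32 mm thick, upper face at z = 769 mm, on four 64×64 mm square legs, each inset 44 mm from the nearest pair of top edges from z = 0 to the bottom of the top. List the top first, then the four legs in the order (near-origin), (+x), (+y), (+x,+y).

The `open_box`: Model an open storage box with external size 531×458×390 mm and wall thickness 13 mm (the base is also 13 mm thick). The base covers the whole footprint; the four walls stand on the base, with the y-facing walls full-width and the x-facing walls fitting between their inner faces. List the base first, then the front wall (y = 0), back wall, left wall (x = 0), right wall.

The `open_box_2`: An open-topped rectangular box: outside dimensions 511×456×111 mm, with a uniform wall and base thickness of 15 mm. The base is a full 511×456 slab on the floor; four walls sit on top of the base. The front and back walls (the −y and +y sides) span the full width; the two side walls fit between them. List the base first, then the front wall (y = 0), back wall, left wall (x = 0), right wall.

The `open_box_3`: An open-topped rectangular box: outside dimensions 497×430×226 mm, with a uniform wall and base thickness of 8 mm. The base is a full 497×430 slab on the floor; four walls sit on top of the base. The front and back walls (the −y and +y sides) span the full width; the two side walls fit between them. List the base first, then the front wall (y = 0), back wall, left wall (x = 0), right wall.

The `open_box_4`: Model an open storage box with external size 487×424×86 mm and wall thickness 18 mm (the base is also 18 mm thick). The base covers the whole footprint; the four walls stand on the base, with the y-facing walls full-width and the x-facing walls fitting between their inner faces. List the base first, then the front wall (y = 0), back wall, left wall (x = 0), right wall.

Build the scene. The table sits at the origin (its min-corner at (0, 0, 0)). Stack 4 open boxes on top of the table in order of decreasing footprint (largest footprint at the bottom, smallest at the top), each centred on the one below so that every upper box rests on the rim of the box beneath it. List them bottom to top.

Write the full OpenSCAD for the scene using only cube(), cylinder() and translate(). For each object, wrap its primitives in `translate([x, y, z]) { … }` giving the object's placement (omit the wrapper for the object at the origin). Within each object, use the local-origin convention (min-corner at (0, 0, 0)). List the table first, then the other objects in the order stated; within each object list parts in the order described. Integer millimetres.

translate([0, 0, 737]) cube([1553, 700, 32]);
translate([44, 44, 0]) cube([64, 64, 737]);
translate([1445, 44, 0]) cube([64, 64, 737]);
translate([44, 592, 0]) cube([64, 64, 737]);
translate([1445, 592, 0]) cube([64, 64, 737]);
translate([511, 121, 769]) {
  cube([531, 458, 13]);
  translate([0, 0, 13]) cube([531, 13, 377]);
  translate([0, 445, 13]) cube([531, 13, 377]);
  translate([0, 13, 13]) cube([13, 432, 377]);
  translate([518, 13, 13]) cube([13, 432, 377]);
}
translate([521, 122, 1159]) {
  cube([511, 456, 15]);
  translate([0, 0, 15]) cube([511, 15, 96]);
  translate([0, 441, 15]) cube([511, 15, 96]);
  translate([0, 15, 15]) cube([15, 426, 96]);
  translate([496, 15, 15]) cube([15, 426, 96]);
}
translate([528, 135, 1270]) {
  cube([497, 430, 8]);
  translate([0, 0, 8]) cube([497, 8, 218]);
  translate([0, 422, 8]) cube([497, 8, 218]);
  translate([0, 8, 8]) cube([8, 414, 218]);
  translate([489, 8, 8]) cube([8, 414, 218]);
}
translate([533, 138, 1496]) {
  cube([487, 424, 18]);
  translate([0, 0, 18]) cube([487, 18, 68]);
  translate([0, 406, 18]) cube([487, 18, 68]);
  translate([0, 18, 18]) cube([18, 388, 68]);
  translate([469, 18, 18]) cube([18, 388, 68]);
}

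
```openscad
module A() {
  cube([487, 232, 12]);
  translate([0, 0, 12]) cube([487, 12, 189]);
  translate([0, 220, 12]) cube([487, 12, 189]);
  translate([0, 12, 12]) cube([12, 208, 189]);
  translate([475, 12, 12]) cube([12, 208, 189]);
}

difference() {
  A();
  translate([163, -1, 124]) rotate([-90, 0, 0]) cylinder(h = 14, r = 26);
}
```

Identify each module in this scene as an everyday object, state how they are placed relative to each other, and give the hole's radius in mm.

The subtracted cylinder has r = 26 mm.

A is an open box. The open box has a circular hole through its front wall. The hole's radius is 26 mm.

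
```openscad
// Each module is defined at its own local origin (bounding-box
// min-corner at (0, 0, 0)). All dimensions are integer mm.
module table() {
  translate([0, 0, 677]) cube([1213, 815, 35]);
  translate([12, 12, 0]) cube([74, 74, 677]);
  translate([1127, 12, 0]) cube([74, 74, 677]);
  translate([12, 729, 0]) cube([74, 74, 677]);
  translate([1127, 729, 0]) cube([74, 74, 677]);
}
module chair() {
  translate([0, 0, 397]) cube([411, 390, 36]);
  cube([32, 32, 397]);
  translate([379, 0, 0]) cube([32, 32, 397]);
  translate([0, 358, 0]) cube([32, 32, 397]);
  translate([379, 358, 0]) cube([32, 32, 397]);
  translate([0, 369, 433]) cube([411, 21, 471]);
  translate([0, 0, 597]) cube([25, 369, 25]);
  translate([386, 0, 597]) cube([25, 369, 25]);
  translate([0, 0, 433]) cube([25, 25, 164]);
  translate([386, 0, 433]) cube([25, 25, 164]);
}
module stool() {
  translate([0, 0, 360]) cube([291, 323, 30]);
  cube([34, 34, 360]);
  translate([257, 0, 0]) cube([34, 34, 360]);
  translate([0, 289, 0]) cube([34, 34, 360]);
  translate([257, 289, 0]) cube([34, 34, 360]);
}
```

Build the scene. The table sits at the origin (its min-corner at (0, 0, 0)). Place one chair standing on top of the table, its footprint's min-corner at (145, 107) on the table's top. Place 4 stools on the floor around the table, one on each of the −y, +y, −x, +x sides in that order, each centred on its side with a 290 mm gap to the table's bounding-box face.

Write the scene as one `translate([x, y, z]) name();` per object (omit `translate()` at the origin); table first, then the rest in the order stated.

table();
translate([145, 107, 712]) chair();
translate([461, -613, 0]) stool();
translate([461, 1105, 0]) stool();
translate([-581, 246, 0]) stool();
translate([1503, 246, 0]) stool();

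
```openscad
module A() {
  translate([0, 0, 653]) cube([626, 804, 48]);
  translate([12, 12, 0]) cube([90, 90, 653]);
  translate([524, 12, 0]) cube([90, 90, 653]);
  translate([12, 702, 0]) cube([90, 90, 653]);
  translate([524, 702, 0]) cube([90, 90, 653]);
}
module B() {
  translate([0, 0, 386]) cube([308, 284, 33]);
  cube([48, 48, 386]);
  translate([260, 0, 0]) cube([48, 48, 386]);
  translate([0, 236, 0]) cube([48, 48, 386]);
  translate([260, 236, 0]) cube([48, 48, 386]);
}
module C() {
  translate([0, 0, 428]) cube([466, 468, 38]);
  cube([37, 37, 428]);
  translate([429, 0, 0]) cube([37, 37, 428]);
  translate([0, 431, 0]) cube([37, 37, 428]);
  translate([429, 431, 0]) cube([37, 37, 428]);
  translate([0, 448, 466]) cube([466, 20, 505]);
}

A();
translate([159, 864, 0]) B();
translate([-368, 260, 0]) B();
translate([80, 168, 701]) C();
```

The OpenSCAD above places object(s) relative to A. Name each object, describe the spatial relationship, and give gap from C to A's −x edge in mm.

The chair's min-x is at 80; the table's min-x is 0; gap = 80 mm.

A is a table. B is a stool. C is a chair. Two stools sit around the table at the +y, −x sides. The chair is on top of the table, centred. The gap from the chair to the table's −x edge is 80 mm.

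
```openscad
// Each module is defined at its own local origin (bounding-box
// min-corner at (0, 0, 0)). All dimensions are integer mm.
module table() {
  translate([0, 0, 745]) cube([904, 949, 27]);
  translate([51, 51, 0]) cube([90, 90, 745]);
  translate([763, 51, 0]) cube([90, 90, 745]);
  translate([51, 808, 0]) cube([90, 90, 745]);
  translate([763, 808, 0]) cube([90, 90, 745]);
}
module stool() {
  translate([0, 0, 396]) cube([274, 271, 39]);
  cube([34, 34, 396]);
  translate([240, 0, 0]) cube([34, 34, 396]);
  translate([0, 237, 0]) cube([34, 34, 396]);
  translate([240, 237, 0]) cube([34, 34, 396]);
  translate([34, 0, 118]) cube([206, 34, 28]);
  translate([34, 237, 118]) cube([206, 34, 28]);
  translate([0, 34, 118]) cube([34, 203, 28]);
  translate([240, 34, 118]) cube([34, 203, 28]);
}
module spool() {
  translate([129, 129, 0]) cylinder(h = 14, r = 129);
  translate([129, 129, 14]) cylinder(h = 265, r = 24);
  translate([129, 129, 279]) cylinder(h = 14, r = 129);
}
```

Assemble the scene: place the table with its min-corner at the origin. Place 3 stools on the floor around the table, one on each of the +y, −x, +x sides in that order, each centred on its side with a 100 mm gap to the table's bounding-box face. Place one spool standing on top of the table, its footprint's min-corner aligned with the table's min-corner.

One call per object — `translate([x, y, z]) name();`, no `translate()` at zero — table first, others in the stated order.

table();
translate([315, 1049, 0]) stool();
translate([-374, 339, 0]) stool();
translate([1004, 339, 0]) stool();
translate([0, 0, 772]) spool();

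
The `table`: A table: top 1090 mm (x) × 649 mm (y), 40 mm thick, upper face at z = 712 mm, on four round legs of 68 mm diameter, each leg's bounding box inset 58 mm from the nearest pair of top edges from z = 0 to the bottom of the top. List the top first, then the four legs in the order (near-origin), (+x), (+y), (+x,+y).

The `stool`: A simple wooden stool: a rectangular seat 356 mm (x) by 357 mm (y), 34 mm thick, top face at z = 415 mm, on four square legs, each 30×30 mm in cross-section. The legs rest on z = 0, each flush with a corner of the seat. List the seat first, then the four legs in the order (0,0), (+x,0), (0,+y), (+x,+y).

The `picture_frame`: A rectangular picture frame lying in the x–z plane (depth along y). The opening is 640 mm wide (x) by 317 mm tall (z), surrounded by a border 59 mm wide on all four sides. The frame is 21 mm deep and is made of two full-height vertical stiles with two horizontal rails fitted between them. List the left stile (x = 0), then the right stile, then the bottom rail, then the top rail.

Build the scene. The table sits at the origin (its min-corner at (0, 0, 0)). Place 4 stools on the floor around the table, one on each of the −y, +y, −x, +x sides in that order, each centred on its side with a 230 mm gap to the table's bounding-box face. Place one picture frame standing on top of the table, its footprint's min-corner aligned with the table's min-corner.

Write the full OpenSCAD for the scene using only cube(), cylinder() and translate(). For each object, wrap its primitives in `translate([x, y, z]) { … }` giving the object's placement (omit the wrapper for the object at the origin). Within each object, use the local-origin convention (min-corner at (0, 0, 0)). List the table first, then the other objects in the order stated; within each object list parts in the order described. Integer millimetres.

translate([0, 0, 672]) cube([1090, 649, 40]);
translate([92, 92, 0]) cylinder(h = 672, r = 34);
translate([998, 92, 0]) cylinder(h = 672, r = 34);
translate([92, 557, 0]) cylinder(h = 672, r = 34);
translate([998, 557, 0]) cylinder(h = 672, r = 34);
translate([367, -587, 0]) {
  translate([0, 0, 381]) cube([356, 357, 34]);
  cube([30, 30, 381]);
  translate([326, 0, 0]) cube([30, 30, 381]);
  translate([0, 327, 0]) cube([30, 30, 381]);
  translate([326, 327, 0]) cube([30, 30, 381]);
}
translate([367, 879, 0]) {
  translate([0, 0, 381]) cube([356, 357, 34]);
  cube([30, 30, 381]);
  translate([326, 0, 0]) cube([30, 30, 381]);
  translate([0, 327, 0]) cube([30, 30, 381]);
  translate([326, 327, 0]) cube([30, 30, 381]);
}
translate([-586, 146, 0]) {
  translate([0, 0, 381]) cube([356, 357, 34]);
  cube([30, 30, 381]);
  translate([326, 0, 0]) cube([30, 30, 381]);
  translate([0, 327, 0]) cube([30, 30, 381]);
  translate([326, 327, 0]) cube([30, 30, 381]);
}
translate([1320, 146, 0]) {
  translate([0, 0, 381]) cube([356, 357, 34]);
  cube([30, 30, 381]);
  translate([326, 0, 0]) cube([30, 30, 381]);
  translate([0, 327, 0]) cube([30, 30, 381]);
  translate([326, 327, 0]) cube([30, 30, 381]);
}
translate([0, 0, 712]) {
  cube([59, 21, 435]);
  translate([699, 0, 0]) cube([59, 21, 435]);
  translate([59, 0, 0]) cube([640, 21, 59]);
  translate([59, 0, 376]) cube([640, 21, 59]);
}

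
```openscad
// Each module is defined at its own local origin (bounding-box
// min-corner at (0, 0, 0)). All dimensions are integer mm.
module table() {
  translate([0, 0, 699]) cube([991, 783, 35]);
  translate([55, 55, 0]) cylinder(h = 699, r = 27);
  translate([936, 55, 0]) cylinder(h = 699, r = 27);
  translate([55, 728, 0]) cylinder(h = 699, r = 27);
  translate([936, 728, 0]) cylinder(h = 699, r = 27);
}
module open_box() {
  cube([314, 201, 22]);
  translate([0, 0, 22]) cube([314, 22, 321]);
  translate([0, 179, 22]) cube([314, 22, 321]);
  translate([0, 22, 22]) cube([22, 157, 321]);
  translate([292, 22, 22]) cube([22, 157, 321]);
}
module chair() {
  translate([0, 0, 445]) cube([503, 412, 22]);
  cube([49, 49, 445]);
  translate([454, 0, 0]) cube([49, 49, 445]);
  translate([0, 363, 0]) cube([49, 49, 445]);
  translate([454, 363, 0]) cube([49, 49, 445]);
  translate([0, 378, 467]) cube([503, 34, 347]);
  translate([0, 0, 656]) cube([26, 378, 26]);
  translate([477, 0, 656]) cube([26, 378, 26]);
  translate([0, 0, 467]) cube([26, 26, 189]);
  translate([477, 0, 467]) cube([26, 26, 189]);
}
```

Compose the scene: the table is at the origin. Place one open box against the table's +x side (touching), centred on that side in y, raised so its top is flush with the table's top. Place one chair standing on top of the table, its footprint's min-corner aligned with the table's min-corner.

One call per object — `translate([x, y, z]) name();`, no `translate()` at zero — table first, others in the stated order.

table();
translate([991, 291, 391]) open_box();
translate([0, 0, 734]) chair();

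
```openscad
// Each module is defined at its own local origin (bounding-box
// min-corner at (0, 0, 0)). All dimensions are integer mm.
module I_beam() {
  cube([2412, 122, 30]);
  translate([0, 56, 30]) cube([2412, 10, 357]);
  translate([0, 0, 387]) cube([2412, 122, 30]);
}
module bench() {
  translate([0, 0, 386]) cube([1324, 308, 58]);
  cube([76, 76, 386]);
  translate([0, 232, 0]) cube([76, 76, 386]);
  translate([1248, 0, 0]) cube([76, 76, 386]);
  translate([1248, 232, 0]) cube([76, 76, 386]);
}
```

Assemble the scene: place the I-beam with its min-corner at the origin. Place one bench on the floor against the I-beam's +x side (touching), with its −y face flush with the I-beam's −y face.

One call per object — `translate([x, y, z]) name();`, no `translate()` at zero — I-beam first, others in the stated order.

I_beam();
translate([2412, 0, 0]) bench();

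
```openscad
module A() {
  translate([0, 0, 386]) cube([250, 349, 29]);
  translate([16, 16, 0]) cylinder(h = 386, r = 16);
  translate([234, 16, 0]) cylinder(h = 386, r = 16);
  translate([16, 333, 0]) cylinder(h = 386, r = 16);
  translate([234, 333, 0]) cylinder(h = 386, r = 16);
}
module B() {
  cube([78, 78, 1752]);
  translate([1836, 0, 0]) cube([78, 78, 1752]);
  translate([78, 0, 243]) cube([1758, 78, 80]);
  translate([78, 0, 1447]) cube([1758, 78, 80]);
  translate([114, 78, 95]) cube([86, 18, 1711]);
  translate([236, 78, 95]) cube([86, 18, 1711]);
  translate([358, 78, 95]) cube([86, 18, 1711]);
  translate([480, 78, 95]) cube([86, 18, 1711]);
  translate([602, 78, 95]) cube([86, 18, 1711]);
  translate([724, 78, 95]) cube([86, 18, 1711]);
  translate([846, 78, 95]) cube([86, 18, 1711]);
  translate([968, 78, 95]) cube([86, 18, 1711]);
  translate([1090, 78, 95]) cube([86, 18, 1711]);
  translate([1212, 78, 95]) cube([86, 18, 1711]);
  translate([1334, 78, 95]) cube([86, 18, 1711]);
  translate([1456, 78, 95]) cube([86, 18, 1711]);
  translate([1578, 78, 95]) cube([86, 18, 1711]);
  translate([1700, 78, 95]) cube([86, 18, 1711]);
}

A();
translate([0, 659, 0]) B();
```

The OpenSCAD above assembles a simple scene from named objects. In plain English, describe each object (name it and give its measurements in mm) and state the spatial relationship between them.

A is a simple wooden stool: a rectangular seat 250 mm (x) by 349 mm (y), 29 mm thick, top face at z = 415 mm, on four round legs, each 32 mm in diameter. The legs rest on z = 0, each leg's axis is inset half a diameter from the nearest pair of seat edges (so the leg's bounding box is flush with the corner).

B is a fence section. Two 78×78 mm posts, 1752 mm tall, stand on the floor with a clear span of 1758 mm between their inner faces. Two horizontal rails of 78×80 mm section span the gap between the posts with their undersides at z = 243 mm and z = 1447 mm, flush with the posts' −y face. 14 pickets, each 86 mm wide, 18 mm thick and 1711 mm tall, are fixed to the +y face of the rails with their bottoms at z = 95 mm, evenly spaced across the span with equal gaps (rounded down to the nearest mm) at the −x end and between each pair — any rounding remainder accumulates at the +x end.

The fence section is on the floor beside the stool on its +y side.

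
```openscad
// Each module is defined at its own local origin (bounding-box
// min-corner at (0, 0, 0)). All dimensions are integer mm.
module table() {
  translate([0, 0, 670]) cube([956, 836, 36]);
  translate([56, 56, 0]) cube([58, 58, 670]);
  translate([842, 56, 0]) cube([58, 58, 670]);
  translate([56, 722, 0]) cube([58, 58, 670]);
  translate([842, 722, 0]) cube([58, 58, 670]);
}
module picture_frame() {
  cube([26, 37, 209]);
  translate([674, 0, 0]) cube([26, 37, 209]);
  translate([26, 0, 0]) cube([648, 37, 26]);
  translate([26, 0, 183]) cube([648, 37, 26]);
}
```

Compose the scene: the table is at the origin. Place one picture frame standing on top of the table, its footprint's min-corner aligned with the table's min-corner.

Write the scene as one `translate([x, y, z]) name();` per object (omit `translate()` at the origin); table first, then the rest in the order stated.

table();
translate([0, 0, 706]) picture_frame();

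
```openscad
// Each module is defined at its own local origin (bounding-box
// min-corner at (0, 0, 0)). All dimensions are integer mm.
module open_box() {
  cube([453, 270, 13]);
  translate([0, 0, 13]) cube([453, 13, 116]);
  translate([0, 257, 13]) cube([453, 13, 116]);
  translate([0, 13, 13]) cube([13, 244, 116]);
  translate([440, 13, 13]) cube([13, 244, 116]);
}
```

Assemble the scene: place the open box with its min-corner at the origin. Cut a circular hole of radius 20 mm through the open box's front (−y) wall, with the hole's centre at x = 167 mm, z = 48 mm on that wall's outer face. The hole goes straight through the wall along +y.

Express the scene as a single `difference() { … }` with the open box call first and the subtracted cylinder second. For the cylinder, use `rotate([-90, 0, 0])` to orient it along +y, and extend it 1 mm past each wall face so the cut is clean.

difference() {
  open_box();
  translate([167, -1, 48]) rotate([-90, 0, 0]) cylinder(h = 15, r = 20);
}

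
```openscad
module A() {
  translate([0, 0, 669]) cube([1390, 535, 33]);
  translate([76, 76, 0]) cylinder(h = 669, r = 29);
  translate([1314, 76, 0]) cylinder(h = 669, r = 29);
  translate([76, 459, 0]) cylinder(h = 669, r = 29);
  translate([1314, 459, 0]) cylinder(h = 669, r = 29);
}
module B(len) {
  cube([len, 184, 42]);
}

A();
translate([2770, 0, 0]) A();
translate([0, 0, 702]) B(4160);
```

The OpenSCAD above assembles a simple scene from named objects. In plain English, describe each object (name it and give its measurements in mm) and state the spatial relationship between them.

A is a rectangular dining table. The top is 1390×535×33 mm with its upper surface at z = 702 mm. It stands on four round legs of 58 mm diameter, each leg's bounding box inset 47 mm from the nearest pair of top edges, running from the floor to the underside of the top.

B is a rectangular beam 4160 mm long (x), 184 mm deep (y), 42 mm thick (z).

The beam spans the tops of two tables placed 1380 mm apart, resting at z = 702 mm.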